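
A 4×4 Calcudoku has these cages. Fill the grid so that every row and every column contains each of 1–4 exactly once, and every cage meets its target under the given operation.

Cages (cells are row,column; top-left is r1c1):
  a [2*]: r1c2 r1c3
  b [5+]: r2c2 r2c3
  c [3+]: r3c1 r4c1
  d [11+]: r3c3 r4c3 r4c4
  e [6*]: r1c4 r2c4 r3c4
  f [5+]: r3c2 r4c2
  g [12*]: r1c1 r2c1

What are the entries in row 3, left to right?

Cage d needs sum 11, which forces r3c3 = 4.
The 3 cells of cage d must have sum 11, which forces r4c3 = 3.
Cage d needs sum 11, so r4c4 = 4.
The two cells of cage f must have sum 5, so r3c2 = 3.
The two cells of cage f must have sum 5; hence r4c2 = 2.
2 is placed in column 2; hence r1c2 = 1.
Cage a needs two cells with product 2, leaving r1c3 = 2.
2 is placed in row 1; hence r1c4 = 3.
3 is placed in column 2, so r2c2 = 4.
Cage b needs two cells with sum 5, which forces r2c3 = 1.
Row 2 already has 1; hence r2c4 = 2.
Cage c's pair has sum 3, leaving r3c1 = 2.
Column 4 now contains 2, so r3c4 = 1.
2 is placed in row 4; hence r4c1 = 1.
Row 1 already has 3, so r1c1 = 4.
Row 2 now contains 4; hence r2c1 = 3.
Filled in: 4 1 2 3 / 3 4 1 2 / 2 3 4 1 / 1 2 3 4.

2 3 4 1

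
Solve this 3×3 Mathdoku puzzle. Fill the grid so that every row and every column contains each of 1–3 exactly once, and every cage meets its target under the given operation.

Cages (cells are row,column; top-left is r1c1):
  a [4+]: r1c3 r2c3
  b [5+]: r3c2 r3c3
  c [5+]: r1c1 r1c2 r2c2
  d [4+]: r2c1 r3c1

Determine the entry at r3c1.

1

Row 1 needs a 2, and only r1c1 is open for it.
Cage c needs sum 5, which forces r1c2 = 1.
Row 1 now contains 1, leaving r1c3 = 3.
Cage c needs sum 5; hence r2c2 = 2.
Column 3 now contains 3, leaving r2c3 = 1.
2 is placed in column 2, which forces r3c2 = 3.
Column 3 now contains 3, so r3c3 = 2.
1 is placed in row 2; hence r2c1 = 3.
Row 3 now contains 3, which forces r3c1 = 1.
Filled in: 2 1 3 / 3 2 1 / 1 3 2.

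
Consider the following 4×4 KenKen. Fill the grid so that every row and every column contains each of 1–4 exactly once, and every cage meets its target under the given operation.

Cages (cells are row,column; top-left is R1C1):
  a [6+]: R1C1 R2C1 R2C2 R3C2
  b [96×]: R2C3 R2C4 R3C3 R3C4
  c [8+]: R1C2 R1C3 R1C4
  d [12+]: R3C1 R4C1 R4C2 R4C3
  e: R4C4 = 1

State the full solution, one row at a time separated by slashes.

2 4 1 3 / 1 2 3 4 / 3 1 4 2 / 4 3 2 1

Cage e is given, leaving R4C4 = 1.
Cage d has sum 12, which forces R3C1 = 3.
Row 1 needs a 2, and only R1C1 is open for it.
2 is placed in column 1, which forces R2C1 = 1.
Cage a needs sum 6; hence R2C2 = 2.
The 4 cells of cage a must have sum 6, so R3C2 = 1.
2 is placed in column 1, which forces R4C1 = 4.
2 is placed in column 2; hence R4C2 = 3.
Row 4 now contains 3, leaving R4C3 = 2.
Column 2 now contains 3, leaving R1C2 = 4.
The 3 cells of cage c must have sum 8, so R1C3 = 1.
Cage c needs sum 8, which forces R1C4 = 3.
The 4 cells of cage b must have product 96; hence R2C3 = 3.
The 4 cells of cage b must have product 96; hence R2C4 = 4.
2 is placed in column 3, which forces R3C3 = 4.
Cage b needs product 96, so R3C4 = 2.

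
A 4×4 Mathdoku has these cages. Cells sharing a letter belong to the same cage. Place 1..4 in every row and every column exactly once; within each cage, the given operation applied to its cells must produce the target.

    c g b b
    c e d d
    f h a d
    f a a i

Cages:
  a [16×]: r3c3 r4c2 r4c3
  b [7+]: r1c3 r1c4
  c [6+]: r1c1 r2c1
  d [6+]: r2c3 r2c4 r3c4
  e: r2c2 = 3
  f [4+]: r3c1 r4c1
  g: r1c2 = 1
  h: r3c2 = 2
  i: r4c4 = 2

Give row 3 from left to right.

1 2 4 3

G is a freebie, which forces r1c2 = 1.
Cage e is a single given cell; hence r2c2 = 3.
Cage h is a single given cell; hence r3c2 = 2.
2 is placed in row 3, leaving r3c3 = 4.
Column 2 already has 2, which forces r4c2 = 4.
4 is placed in column 3, leaving r4c3 = 1.
Cage i is a single given cell; hence r4c4 = 2.
4 is placed in column 3, which forces r1c3 = 3.
Cage b's pair has sum 7; hence r1c4 = 4.
Column 3 now contains 1, which forces r2c3 = 2.
The 3 cells of cage d must have sum 6, leaving r2c4 = 1.
Cage f needs two cells with sum 4; hence r3c1 = 1.
The 3 cells of cage d must have sum 6, leaving r3c4 = 3.
Row 4 already has 1, so r4c1 = 3.
Row 1 now contains 4, leaving r1c1 = 2.
Row 2 already has 2, so r2c1 = 4.
Filled in: 2 1 3 4 / 4 3 2 1 / 1 2 4 3 / 3 4 1 2.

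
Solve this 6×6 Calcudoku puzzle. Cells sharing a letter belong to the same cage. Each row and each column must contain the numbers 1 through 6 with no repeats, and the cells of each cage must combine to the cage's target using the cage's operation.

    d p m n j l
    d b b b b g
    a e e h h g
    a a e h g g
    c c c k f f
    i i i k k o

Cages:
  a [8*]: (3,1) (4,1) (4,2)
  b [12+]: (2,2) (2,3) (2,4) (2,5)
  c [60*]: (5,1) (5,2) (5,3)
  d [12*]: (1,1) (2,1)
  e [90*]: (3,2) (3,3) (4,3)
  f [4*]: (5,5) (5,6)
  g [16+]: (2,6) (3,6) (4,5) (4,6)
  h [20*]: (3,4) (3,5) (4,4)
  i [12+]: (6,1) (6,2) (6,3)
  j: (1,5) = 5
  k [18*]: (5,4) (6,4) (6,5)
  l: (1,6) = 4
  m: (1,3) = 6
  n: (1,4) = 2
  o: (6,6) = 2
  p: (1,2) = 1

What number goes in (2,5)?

3

Cage p is a single given cell, leaving (1,2) = 1.
M is a freebie, which forces (1,3) = 6.
N is a freebie; hence (1,4) = 2.
Cage j is a single given cell; hence (1,5) = 5.
Cage l is given, so (1,6) = 4.
Column 6 already has 4; hence (5,6) = 1.
O is a freebie, which forces (6,6) = 2.
Row 1 now contains 4, so (1,1) = 3.
The two cells of cage d must have product 12; hence (2,1) = 4.
The 3 cells of cage e must have product 90; hence (3,2) = 6.
Cage g has sum 16, so (4,5) = 2.
Row 5 already has 1; hence (5,5) = 4.
Cage a needs product 8, which forces (3,1) = 2.
4 is placed in column 5, leaving (3,5) = 1.
Row 4 already has 2, leaving (4,1) = 1.
Row 4 already has 2, so (4,2) = 4.
Row 4 now contains 4, which forces (4,4) = 5.
Cage c needs product 60; hence (5,1) = 6.
Row 5 already has 6, so (5,4) = 3.
6 is placed in column 1, which forces (6,1) = 5.
5 is placed in row 6, leaving (6,2) = 3.
3 is placed in row 6, which forces (6,5) = 6.
Column 2 now contains 3, so (2,2) = 2.
Cage b has sum 12, which forces (2,3) = 1.
The 4 cells of cage b must have sum 12, leaving (2,4) = 6.
Column 5 now contains 6, so (2,5) = 3.
3 is placed in row 2; hence (2,6) = 5.
Cage e has product 90, so (3,3) = 5.
5 is placed in column 4, leaving (3,4) = 4.
Column 6 already has 5, so (3,6) = 3.
Row 4 now contains 5, leaving (4,3) = 3.
Column 6 now contains 3, leaving (4,6) = 6.
Column 2 now contains 2, which forces (5,2) = 5.
5 is placed in column 3, so (5,3) = 2.
The 3 cells of cage i must have sum 12; hence (6,3) = 4.
Row 6 now contains 6, which forces (6,4) = 1.
Completed grid: 3 1 6 2 5 4 / 4 2 1 6 3 5 / 2 6 5 4 1 3 / 1 4 3 5 2 6 / 6 5 2 3 4 1 / 5 3 4 1 6 2.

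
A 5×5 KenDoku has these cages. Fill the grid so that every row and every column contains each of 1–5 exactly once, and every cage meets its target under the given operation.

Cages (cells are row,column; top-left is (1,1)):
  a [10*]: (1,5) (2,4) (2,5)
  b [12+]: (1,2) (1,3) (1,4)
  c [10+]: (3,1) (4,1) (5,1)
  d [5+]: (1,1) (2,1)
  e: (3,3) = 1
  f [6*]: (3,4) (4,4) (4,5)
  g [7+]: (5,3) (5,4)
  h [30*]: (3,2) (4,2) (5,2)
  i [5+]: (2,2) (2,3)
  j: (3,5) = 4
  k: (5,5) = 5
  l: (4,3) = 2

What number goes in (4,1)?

E is a freebie; hence (3,3) = 1.
J is a freebie, which forces (3,5) = 4.
Cage l is a single given cell, so (4,3) = 2.
Cage k is a single given cell, leaving (5,5) = 5.
Cage a has product 10, so (2,4) = 5.
Cage f has product 6, leaving (3,4) = 2.
The 3 cells of cage h must have product 30, so (5,2) = 2.
2 is placed in column 2; hence (2,2) = 1.
The two cells of cage i must have sum 5, leaving (2,3) = 4.
1 is placed in row 2; hence (2,5) = 2.
The 3 cells of cage c must have sum 10; hence (3,1) = 5.
5 is placed in row 3, so (3,2) = 3.
3 is placed in column 2; hence (4,2) = 5.
Column 3 already has 4, which forces (5,3) = 3.
Row 5 already has 3, so (5,4) = 4.
The two cells of cage d must have sum 5, which forces (1,1) = 2.
5 is placed in column 2, so (1,2) = 4.
Column 3 already has 3, so (1,3) = 5.
4 is placed in column 4, so (1,4) = 3.
Column 5 now contains 2, leaving (1,5) = 1.
Row 2 already has 2, which forces (2,1) = 3.
Cage c needs sum 10, leaving (4,1) = 4.
Column 4 already has 3, so (4,4) = 1.
Column 5 already has 1, leaving (4,5) = 3.
Row 5 already has 4, which forces (5,1) = 1.
Filled in: 2 4 5 3 1 / 3 1 4 5 2 / 5 3 1 2 4 / 4 5 2 1 3 / 1 2 3 4 5.

4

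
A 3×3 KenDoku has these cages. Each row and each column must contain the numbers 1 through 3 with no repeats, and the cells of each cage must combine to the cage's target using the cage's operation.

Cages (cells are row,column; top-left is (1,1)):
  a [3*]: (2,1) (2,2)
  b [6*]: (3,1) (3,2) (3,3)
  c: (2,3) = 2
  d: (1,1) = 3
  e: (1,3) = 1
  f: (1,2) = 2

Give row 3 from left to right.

2 1 3

D is a freebie, so (1,1) = 3.
Cage f is a single given cell, which forces (1,2) = 2.
Cage e is a single given cell, leaving (1,3) = 1.
Column 1 already has 3, so (2,1) = 1.
Row 2 now contains 1, so (2,2) = 3.
Cage c is given, leaving (2,3) = 2.
Column 1 now contains 1, so (3,1) = 2.
3 is placed in column 2, leaving (3,2) = 1.
Column 3 already has 2; hence (3,3) = 3.
Filled in: 3 2 1 / 1 3 2 / 2 1 3.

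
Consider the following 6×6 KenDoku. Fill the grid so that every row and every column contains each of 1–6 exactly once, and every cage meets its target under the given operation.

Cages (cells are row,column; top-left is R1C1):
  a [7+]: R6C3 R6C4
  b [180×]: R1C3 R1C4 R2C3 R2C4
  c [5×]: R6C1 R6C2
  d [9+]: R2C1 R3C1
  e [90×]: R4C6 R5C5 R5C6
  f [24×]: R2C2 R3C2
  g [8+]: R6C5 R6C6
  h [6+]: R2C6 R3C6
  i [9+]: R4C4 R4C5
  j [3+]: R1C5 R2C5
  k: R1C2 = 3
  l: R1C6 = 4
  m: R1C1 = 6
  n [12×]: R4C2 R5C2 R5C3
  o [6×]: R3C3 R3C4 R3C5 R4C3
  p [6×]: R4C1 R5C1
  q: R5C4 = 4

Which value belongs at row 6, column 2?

5

Cage m is given, which forces R1C1 = 6.
Cage k is a single given cell; hence R1C2 = 3.
L is a freebie; hence R1C6 = 4.
Cage o has product 6, which forces R4C3 = 1.
Cage q is a single given cell, which forces R5C4 = 4.
Cage n has product 12; hence R5C2 = 1.
Column 2 already has 1, leaving R6C2 = 5.
Row 6 already has 5, leaving R6C1 = 1.
Row 6 already has 1, leaving R6C4 = 3.
Cage b needs product 180, so R2C3 = 3.
Column 4 now contains 3; hence R2C4 = 6.
Column 3 already has 3, so R3C3 = 2.
Row 3 already has 2; hence R3C4 = 1.
Row 3 already has 1, which forces R3C5 = 3.
Row 3 already has 1, which forces R3C6 = 5.
Column 4 already has 6, which forces R4C4 = 5.
3 is placed in column 5; hence R4C5 = 4.
Column 3 now contains 2; hence R5C3 = 6.
Row 5 now contains 6, which forces R5C5 = 5.
Row 5 now contains 6, which forces R5C6 = 3.
The two cells of cage a must have sum 7, which forces R6C3 = 4.
Column 3 now contains 2, which forces R1C3 = 5.
Column 4 already has 5, leaving R1C4 = 2.
Row 1 already has 2, leaving R1C5 = 1.
Cage d's pair has sum 9, leaving R2C1 = 5.
Row 2 already has 6; hence R2C2 = 4.
Column 5 already has 1, leaving R2C5 = 2.
Column 6 already has 5; hence R2C6 = 1.
Row 3 now contains 5, which forces R3C1 = 4.
Cage f's pair has product 24; hence R3C2 = 6.
The two cells of cage p must have product 6, leaving R4C1 = 3.
Cage n has product 12, which forces R4C2 = 2.
Column 6 already has 3, so R4C6 = 6.
Row 5 now contains 3, which forces R5C1 = 2.
2 is placed in column 5; hence R6C5 = 6.
Column 6 already has 6; hence R6C6 = 2.
Filled in: 6 3 5 2 1 4 / 5 4 3 6 2 1 / 4 6 2 1 3 5 / 3 2 1 5 4 6 / 2 1 6 4 5 3 / 1 5 4 3 6 2.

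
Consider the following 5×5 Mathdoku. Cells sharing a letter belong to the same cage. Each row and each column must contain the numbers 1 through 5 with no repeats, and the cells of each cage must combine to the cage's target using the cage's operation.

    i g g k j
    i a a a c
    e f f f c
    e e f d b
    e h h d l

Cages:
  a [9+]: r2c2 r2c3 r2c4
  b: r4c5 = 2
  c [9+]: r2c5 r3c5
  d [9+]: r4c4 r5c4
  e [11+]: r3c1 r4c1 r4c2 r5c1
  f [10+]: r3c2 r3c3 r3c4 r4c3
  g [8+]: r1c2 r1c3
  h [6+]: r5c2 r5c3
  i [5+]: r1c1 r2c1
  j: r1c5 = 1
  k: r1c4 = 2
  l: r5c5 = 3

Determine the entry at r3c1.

Cage k is given, leaving r1c4 = 2.
Cage j is a single given cell, which forces r1c5 = 1.
Cage b is given, leaving r4c5 = 2.
L is a freebie, leaving r5c5 = 3.
The only place for 4 in row 1 is r1c1.
Cage i's pair has sum 5, leaving r2c1 = 1.
Cage e has sum 11, leaving r4c2 = 1.
In row 2, 5 can only go at r2c5, so r2c5 = 5.
5 is placed in column 5; hence r3c5 = 4.
Cage f needs sum 10, leaving r4c3 = 4.
4 is placed in row 4, leaving r4c4 = 5.
Column 4 now contains 5; hence r5c4 = 4.
The 3 cells of cage a must have sum 9, leaving r2c2 = 4.
Cage a has sum 9, so r2c3 = 2.
Column 4 already has 4, which forces r2c4 = 3.
Column 4 already has 3; hence r3c4 = 1.
Row 4 already has 5; hence r4c1 = 3.
The two cells of cage h must have sum 6; hence r5c2 = 5.
The two cells of cage h must have sum 6, which forces r5c3 = 1.
Column 2 already has 5, leaving r1c2 = 3.
Cage g needs two cells with sum 8, so r1c3 = 5.
Cage e has sum 11, so r3c1 = 5.
The 4 cells of cage f must have sum 10, leaving r3c2 = 2.
Row 3 already has 1, so r3c3 = 3.
5 is placed in row 5, leaving r5c1 = 2.
Filled in: 4 3 5 2 1 / 1 4 2 3 5 / 5 2 3 1 4 / 3 1 4 5 2 / 2 5 1 4 3.

5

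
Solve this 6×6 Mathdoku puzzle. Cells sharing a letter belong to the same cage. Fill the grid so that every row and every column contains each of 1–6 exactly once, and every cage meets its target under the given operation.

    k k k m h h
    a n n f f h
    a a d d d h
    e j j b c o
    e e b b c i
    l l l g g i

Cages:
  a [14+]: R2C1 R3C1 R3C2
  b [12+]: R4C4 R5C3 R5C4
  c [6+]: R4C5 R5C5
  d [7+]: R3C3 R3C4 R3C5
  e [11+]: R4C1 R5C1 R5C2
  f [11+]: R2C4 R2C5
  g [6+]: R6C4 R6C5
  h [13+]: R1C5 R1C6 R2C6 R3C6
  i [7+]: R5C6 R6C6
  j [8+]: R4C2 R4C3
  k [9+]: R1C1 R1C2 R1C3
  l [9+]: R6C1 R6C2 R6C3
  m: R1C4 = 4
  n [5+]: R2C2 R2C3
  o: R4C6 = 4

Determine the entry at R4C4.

3

M is a freebie, so R1C4 = 4.
O is a freebie; hence R4C6 = 4.
The only place for 3 in column 5 is R1C5.
Row 1 needs a 5, and only R1C6 is open for it.
Column 5 needs a 6, and only R2C5 is open for it.
6 is placed in row 2, which forces R2C4 = 5.
Row 3 needs a 3, and only R3C6 is open for it.
Column 6 already has 3, which forces R2C6 = 2.
The only place for 3 in row 2 is R2C1.
Column 4 needs a 3, and only R4C4 is open for it.
The 3 cells of cage b must have sum 12, so R5C3 = 3.
Cage b has sum 12, which forces R5C4 = 6.
Row 5 already has 6, leaving R5C6 = 1.
1 is placed in column 6, which forces R6C6 = 6.
The 3 cells of cage l must have sum 9, which forces R6C2 = 3.
Row 4 needs a 1, and only R4C5 is open for it.
Cage c's pair has sum 6, so R5C5 = 5.
Column 5 now contains 5; hence R6C5 = 4.
Cage d needs sum 7; hence R3C3 = 4.
The 3 cells of cage d must have sum 7, which forces R3C4 = 1.
Column 5 already has 4; hence R3C5 = 2.
The 3 cells of cage e must have sum 11, leaving R4C1 = 5.
Column 1 now contains 5, so R6C1 = 1.
Row 6 now contains 1; hence R6C3 = 5.
The two cells of cage g must have sum 6, so R6C4 = 2.
Cage n's pair has sum 5, leaving R2C2 = 4.
Column 3 now contains 4, leaving R2C3 = 1.
Column 1 now contains 5, so R3C1 = 6.
Cage a has sum 14, which forces R3C2 = 5.
Column 2 already has 4, so R5C2 = 2.
6 is placed in column 1, which forces R1C1 = 2.
The 3 cells of cage k must have sum 9, leaving R1C2 = 1.
Cage k has sum 9, so R1C3 = 6.
Column 2 now contains 2, so R4C2 = 6.
Cage j's pair has sum 8, so R4C3 = 2.
Row 5 now contains 2; hence R5C1 = 4.
Completed grid: 2 1 6 4 3 5 / 3 4 1 5 6 2 / 6 5 4 1 2 3 / 5 6 2 3 1 4 / 4 2 3 6 5 1 / 1 3 5 2 4 6.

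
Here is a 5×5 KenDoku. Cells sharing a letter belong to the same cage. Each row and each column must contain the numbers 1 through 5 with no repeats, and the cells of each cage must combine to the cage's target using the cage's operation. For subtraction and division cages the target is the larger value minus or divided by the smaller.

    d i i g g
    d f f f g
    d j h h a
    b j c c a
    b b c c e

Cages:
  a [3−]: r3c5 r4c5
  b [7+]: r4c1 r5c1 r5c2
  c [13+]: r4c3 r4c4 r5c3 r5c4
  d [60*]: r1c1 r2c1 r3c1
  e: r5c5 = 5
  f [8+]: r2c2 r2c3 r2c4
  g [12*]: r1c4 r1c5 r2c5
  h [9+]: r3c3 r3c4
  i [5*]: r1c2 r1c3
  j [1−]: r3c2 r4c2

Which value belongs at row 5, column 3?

2

Cage e is a single given cell, which forces r5c5 = 5.
In row 1, 2 can only go at r1c4, so r1c4 = 2.
Cage g has product 12, leaving r1c5 = 3.
Cage g has product 12, leaving r2c5 = 2.
Row 1 needs a 4, and only r1c1 is open for it.
In row 2, 5 can only go at r2c1, so r2c1 = 5.
Column 1 now contains 5; hence r3c1 = 3.
Cage b has sum 7; hence r5c2 = 4.
The only place for 2 in row 3 is r3c2.
Row 3 needs a 1, and only r3c5 is open for it.
Column 5 now contains 1; hence r4c5 = 4.
Cage c has sum 13, leaving r4c3 = 3.
4 is placed in row 4, leaving r4c4 = 5.
The 4 cells of cage c must have sum 13, which forces r5c3 = 2.
Cage c has sum 13, leaving r5c4 = 3.
Cage f needs sum 8, so r2c2 = 3.
The two cells of cage h must have sum 9, so r3c3 = 5.
5 is placed in column 4, which forces r3c4 = 4.
Cage b has sum 7, so r4c1 = 2.
3 is placed in row 4, so r4c2 = 1.
Row 5 now contains 2, so r5c1 = 1.
Column 2 now contains 1, leaving r1c2 = 5.
Column 3 already has 5, leaving r1c3 = 1.
Cage f has sum 8, so r2c3 = 4.
Column 4 now contains 4, leaving r2c4 = 1.
The full grid is 4 5 1 2 3 / 5 3 4 1 2 / 3 2 5 4 1 / 2 1 3 5 4 / 1 4 2 3 5.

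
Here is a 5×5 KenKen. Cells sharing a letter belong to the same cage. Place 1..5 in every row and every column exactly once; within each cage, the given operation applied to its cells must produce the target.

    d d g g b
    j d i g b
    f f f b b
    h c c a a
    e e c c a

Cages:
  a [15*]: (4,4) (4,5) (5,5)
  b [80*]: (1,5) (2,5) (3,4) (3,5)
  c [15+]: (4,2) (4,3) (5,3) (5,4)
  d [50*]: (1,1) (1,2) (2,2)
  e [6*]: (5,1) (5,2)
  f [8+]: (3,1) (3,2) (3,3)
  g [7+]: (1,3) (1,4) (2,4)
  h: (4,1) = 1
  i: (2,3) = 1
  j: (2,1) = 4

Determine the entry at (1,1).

5

The 3 cells of cage d must have product 50; hence (1,1) = 5.
Cage d needs product 50, which forces (1,2) = 2.
J is a freebie, which forces (2,1) = 4.
The 3 cells of cage d must have product 50, leaving (2,2) = 5.
Cage i is a single given cell, leaving (2,3) = 1.
Row 2 now contains 1, which forces (2,5) = 2.
Cage h is given; hence (4,1) = 1.
Column 2 already has 2; hence (5,2) = 3.
The 3 cells of cage g must have sum 7, so (1,3) = 3.
Cage g needs sum 7; hence (1,4) = 1.
The 4 cells of cage b must have product 80, leaving (1,5) = 4.
Row 2 already has 2, so (2,4) = 3.
Cage f needs sum 8, so (3,2) = 1.
Cage b has product 80, which forces (3,4) = 2.
Cage b has product 80, so (3,5) = 5.
Column 2 already has 3, leaving (4,2) = 4.
3 is placed in column 4; hence (4,4) = 5.
5 is placed in column 5; hence (4,5) = 3.
Row 5 already has 3, leaving (5,1) = 2.
Column 4 now contains 5; hence (5,4) = 4.
Cage a needs product 15; hence (5,5) = 1.
Row 3 already has 2, which forces (3,1) = 3.
5 is placed in row 3, which forces (3,3) = 4.
5 is placed in row 4, so (4,3) = 2.
4 is placed in row 5, so (5,3) = 5.
Completed grid: 5 2 3 1 4 / 4 5 1 3 2 / 3 1 4 2 5 / 1 4 2 5 3 / 2 3 5 4 1.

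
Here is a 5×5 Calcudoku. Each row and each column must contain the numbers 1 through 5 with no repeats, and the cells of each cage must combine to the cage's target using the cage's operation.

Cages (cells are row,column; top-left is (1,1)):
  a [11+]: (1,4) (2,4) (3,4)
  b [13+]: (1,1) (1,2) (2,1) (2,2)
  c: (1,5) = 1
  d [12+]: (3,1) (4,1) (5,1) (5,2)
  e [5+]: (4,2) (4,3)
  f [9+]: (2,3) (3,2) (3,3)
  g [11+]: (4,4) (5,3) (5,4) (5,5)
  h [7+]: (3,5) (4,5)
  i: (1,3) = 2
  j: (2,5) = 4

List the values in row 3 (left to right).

3 1 5 4 2

Cage i is a single given cell; hence (1,3) = 2.
Cage c is a single given cell, leaving (1,5) = 1.
Cage j is given; hence (2,5) = 4.
In column 5, 3 can only go at (5,5), so (5,5) = 3.
Column 4 needs a 3, and only (4,4) is open for it.
In column 4, 1 can only go at (5,4), so (5,4) = 1.
Row 5 already has 1, so (5,3) = 4.
The two cells of cage e must have sum 5, so (4,2) = 4.
Column 3 now contains 4; hence (4,3) = 1.
The 4 cells of cage d must have sum 12, leaving (3,1) = 3.
Cage f has sum 9, leaving (3,2) = 1.
Row 3 now contains 3, so (3,3) = 5.
Row 3 now contains 5, leaving (3,5) = 2.
1 is placed in row 4, so (4,1) = 2.
2 is placed in column 5, so (4,5) = 5.
The 4 cells of cage d must have sum 12, leaving (5,1) = 5.
Cage d needs sum 12, so (5,2) = 2.
5 is placed in column 1, so (1,1) = 4.
Cage a has sum 11; hence (1,4) = 5.
5 is placed in column 1, leaving (2,1) = 1.
5 is placed in column 3, leaving (2,3) = 3.
Cage a needs sum 11; hence (2,4) = 2.
Row 3 already has 2, leaving (3,4) = 4.
Row 1 already has 5, leaving (1,2) = 3.
Row 2 now contains 3, so (2,2) = 5.
Filled in: 4 3 2 5 1 / 1 5 3 2 4 / 3 1 5 4 2 / 2 4 1 3 5 / 5 2 4 1 3.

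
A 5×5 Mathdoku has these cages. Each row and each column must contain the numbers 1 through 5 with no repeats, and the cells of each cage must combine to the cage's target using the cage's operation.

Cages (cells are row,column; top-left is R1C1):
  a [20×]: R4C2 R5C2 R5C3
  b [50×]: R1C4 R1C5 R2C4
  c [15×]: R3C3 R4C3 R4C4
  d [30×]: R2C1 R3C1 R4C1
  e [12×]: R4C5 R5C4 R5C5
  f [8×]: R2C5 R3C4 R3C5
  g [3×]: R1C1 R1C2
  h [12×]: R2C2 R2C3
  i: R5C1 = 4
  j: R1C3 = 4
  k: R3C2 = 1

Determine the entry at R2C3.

3

Cage j is a single given cell, leaving R1C3 = 4.
The 3 cells of cage b must have product 50, so R1C4 = 2.
Cage b has product 50; hence R1C5 = 5.
Column 3 already has 4, so R2C3 = 3.
Cage b needs product 50; hence R2C4 = 5.
Cage k is a single given cell; hence R3C2 = 1.
1 is placed in row 3; hence R3C3 = 5.
1 is placed in row 3, so R3C4 = 4.
Row 3 already has 4, leaving R3C5 = 2.
Column 3 already has 5, so R4C3 = 1.
Row 4 already has 1, leaving R4C4 = 3.
3 is placed in row 4, so R4C5 = 4.
I is a freebie; hence R5C1 = 4.
4 is placed in row 5; hence R5C2 = 5.
1 is placed in column 3, leaving R5C3 = 2.
Column 4 already has 3, so R5C4 = 1.
Row 5 now contains 1, which forces R5C5 = 3.
The two cells of cage g must have product 3, so R1C1 = 1.
1 is placed in column 2, which forces R1C2 = 3.
Row 2 already has 5, which forces R2C1 = 2.
Row 2 already has 3; hence R2C2 = 4.
Column 5 already has 4, so R2C5 = 1.
Row 3 already has 2, leaving R3C1 = 3.
The 3 cells of cage d must have product 30, so R4C1 = 5.
5 is placed in column 2; hence R4C2 = 2.
The full grid is 1 3 4 2 5 / 2 4 3 5 1 / 3 1 5 4 2 / 5 2 1 3 4 / 4 5 2 1 3.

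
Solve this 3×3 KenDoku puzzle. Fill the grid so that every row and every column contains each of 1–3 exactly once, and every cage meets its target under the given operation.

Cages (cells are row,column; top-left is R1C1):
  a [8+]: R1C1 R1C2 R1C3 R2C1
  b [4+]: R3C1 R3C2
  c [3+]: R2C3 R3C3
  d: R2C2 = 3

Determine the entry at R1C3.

Cage a has sum 8, leaving R2C1 = 2.
D is a freebie; hence R2C2 = 3.
2 is placed in row 2, which forces R2C3 = 1.
Column 2 now contains 3, so R3C2 = 1.
1 is placed in column 3, which forces R3C3 = 2.
Cage a has sum 8, which forces R1C1 = 1.
Column 2 now contains 1; hence R1C2 = 2.
Column 3 already has 2, which forces R1C3 = 3.
1 is placed in row 3, which forces R3C1 = 3.
Completed grid: 1 2 3 / 2 3 1 / 3 1 2.

3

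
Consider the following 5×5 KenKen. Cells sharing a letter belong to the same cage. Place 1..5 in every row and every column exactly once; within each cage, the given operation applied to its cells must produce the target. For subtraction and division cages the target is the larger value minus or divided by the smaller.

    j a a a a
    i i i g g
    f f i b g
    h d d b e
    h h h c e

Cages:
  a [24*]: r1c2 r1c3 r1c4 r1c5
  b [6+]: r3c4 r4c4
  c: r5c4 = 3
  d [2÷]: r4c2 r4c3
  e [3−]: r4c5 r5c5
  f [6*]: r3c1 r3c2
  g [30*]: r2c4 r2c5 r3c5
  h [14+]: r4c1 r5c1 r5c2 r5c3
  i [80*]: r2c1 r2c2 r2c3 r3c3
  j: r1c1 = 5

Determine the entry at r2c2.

4

J is a freebie, so r1c1 = 5.
Cage c is a single given cell, leaving r5c4 = 3.
Row 2 needs a 3, and only r2c5 is open for it.
Row 3 needs a 1, and only r3c4 is open for it.
Cage b needs two cells with sum 6; hence r4c4 = 5.
Column 4 already has 5, which forces r2c4 = 2.
Cage g needs product 30, leaving r3c5 = 5.
Column 4 already has 2, which forces r1c4 = 4.
Cage i has product 80, leaving r3c3 = 4.
The only place for 3 in row 4 is r4c1.
Column 1 already has 3, leaving r3c1 = 2.
Cage f needs two cells with product 6, leaving r3c2 = 3.
2 is placed in column 1, leaving r5c1 = 4.
4 is placed in row 5, leaving r5c5 = 1.
The 4 cells of cage a must have product 24, leaving r1c2 = 1.
Cage a has product 24; hence r1c3 = 3.
Column 5 now contains 1, leaving r1c5 = 2.
Column 1 already has 4, so r2c1 = 1.
The 4 cells of cage i must have product 80, leaving r2c2 = 4.
Cage i needs product 80, leaving r2c3 = 5.
Column 2 already has 4, which forces r4c2 = 2.
2 is placed in row 4, so r4c3 = 1.
Column 5 now contains 1, so r4c5 = 4.
Column 2 now contains 2, leaving r5c2 = 5.
Column 3 now contains 5; hence r5c3 = 2.
Filled in: 5 1 3 4 2 / 1 4 5 2 3 / 2 3 4 1 5 / 3 2 1 5 4 / 4 5 2 3 1.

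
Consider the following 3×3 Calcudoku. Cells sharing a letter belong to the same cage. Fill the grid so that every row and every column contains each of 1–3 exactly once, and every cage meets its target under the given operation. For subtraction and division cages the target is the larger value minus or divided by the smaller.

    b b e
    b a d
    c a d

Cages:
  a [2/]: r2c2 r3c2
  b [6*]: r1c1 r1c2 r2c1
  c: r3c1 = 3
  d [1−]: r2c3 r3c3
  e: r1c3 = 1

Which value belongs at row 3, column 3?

2

E is a freebie, so r1c3 = 1.
C is a freebie, so r3c1 = 3.
Row 3 now contains 3, which forces r3c3 = 2.
3 is placed in column 1, leaving r1c1 = 2.
Cage b has product 6, so r1c2 = 3.
The 3 cells of cage b must have product 6, leaving r2c1 = 1.
The two cells of cage a must have quotient 2, so r2c2 = 2.
Column 3 now contains 2, which forces r2c3 = 3.
2 is placed in row 3, so r3c2 = 1.
Completed grid: 2 3 1 / 1 2 3 / 3 1 2.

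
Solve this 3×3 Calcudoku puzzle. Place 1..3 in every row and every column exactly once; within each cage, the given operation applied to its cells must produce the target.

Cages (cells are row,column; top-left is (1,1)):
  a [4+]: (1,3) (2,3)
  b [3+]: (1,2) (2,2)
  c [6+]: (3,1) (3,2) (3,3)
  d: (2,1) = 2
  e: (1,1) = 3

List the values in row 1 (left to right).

3 2 1

E is a freebie, leaving (1,1) = 3.
Row 1 now contains 3, leaving (1,3) = 1.
D is a freebie, leaving (2,1) = 2.
2 is placed in row 2, so (2,2) = 1.
1 is placed in column 3, leaving (2,3) = 3.
Column 1 now contains 2, so (3,1) = 1.
3 is placed in column 3, so (3,3) = 2.
Row 1 already has 1; hence (1,2) = 2.
Row 3 already has 2, leaving (3,2) = 3.
Completed grid: 3 2 1 / 2 1 3 / 1 3 2.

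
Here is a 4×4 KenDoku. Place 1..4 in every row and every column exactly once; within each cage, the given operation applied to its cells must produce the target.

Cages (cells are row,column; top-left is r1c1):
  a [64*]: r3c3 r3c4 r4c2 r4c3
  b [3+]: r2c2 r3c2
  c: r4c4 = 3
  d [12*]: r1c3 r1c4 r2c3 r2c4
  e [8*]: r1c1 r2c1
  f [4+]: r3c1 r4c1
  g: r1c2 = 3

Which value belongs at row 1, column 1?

2

Cage g is given; hence r1c2 = 3.
Cage c is a single given cell; hence r4c4 = 3.
Cage d has product 12, which forces r2c3 = 3.
The two cells of cage f must have sum 4, leaving r3c1 = 3.
Row 4 now contains 3; hence r4c1 = 1.
The only place for 4 in row 2 is r2c1.
Column 1 now contains 4; hence r1c1 = 2.
2 is placed in row 1, which forces r1c3 = 1.
Row 1 now contains 1, leaving r1c4 = 4.
Column 4 already has 4; hence r3c4 = 2.
Cage b's pair has sum 3, which forces r2c2 = 2.
Column 4 now contains 2, leaving r2c4 = 1.
Row 3 now contains 2, leaving r3c2 = 1.
Row 3 now contains 2; hence r3c3 = 4.
Cage a has product 64, leaving r4c2 = 4.
Cage a needs product 64, leaving r4c3 = 2.
Filled in: 2 3 1 4 / 4 2 3 1 / 3 1 4 2 / 1 4 2 3.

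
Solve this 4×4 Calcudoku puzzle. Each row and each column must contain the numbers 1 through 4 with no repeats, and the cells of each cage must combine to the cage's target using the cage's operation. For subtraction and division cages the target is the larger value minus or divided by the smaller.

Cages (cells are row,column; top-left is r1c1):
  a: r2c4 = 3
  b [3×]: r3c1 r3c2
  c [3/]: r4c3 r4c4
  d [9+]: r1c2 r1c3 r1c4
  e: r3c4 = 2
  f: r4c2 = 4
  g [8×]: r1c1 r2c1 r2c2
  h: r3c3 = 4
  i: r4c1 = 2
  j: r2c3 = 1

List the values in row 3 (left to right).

J is a freebie, so r2c3 = 1.
Cage a is given, which forces r2c4 = 3.
Cage h is a single given cell, leaving r3c3 = 4.
E is a freebie; hence r3c4 = 2.
Cage i is given, leaving r4c1 = 2.
Cage f is given, which forces r4c2 = 4.
Column 3 now contains 1, which forces r4c3 = 3.
Column 4 already has 3, which forces r4c4 = 1.
Cage g has product 8, which forces r1c1 = 1.
Cage d needs sum 9, leaving r1c2 = 3.
3 is placed in column 3, leaving r1c3 = 2.
Column 4 now contains 2, leaving r1c4 = 4.
2 is placed in column 1; hence r2c1 = 4.
4 is placed in column 2, so r2c2 = 2.
Column 1 now contains 1, leaving r3c1 = 3.
Column 2 now contains 3, so r3c2 = 1.
The full grid is 1 3 2 4 / 4 2 1 3 / 3 1 4 2 / 2 4 3 1.

3 1 4 2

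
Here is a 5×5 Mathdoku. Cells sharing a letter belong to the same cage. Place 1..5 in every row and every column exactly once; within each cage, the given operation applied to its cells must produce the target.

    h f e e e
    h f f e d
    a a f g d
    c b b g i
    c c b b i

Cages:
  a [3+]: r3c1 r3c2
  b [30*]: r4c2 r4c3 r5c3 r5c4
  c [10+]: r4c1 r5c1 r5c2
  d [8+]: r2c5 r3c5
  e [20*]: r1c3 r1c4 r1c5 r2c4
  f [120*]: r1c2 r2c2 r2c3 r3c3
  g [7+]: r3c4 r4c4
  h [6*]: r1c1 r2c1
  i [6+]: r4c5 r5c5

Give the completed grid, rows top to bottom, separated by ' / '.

Row 2 needs a 1, and only r2c4 is open for it.
The pair r1c1/r2c1 in column 1 holds {2, 3}; hence r3c1 = 1.
Cage a needs two cells with sum 3, which forces r3c2 = 2.
The 4 cells of cage f must have product 120, which forces r2c3 = 2.
Cage c has sum 10, so r5c2 = 1.
Cage h's pair has product 6, leaving r1c1 = 2.
2 is placed in row 2, leaving r2c1 = 3.
Row 2 already has 3, so r2c5 = 5.
5 is placed in column 5, leaving r3c5 = 3.
Cage b has product 30, which forces r4c3 = 1.
The 4 cells of cage b must have product 30, so r5c4 = 2.
Row 5 now contains 2, leaving r5c5 = 4.
Cage f needs product 120, so r1c2 = 3.
4 is placed in column 5, leaving r1c5 = 1.
5 is placed in row 2; hence r2c2 = 4.
The 4 cells of cage f must have product 120, leaving r3c3 = 5.
Cage g needs two cells with sum 7, leaving r3c4 = 4.
The 3 cells of cage c must have sum 10; hence r4c1 = 4.
Column 2 now contains 3; hence r4c2 = 5.
Cage g's pair has sum 7, leaving r4c4 = 3.
4 is placed in column 5, which forces r4c5 = 2.
4 is placed in row 5; hence r5c1 = 5.
Column 3 already has 5, leaving r5c3 = 3.
Column 3 already has 5; hence r1c3 = 4.
Column 4 already has 4, which forces r1c4 = 5.

2 3 4 5 1 / 3 4 2 1 5 / 1 2 5 4 3 / 4 5 1 3 2 / 5 1 3 2 4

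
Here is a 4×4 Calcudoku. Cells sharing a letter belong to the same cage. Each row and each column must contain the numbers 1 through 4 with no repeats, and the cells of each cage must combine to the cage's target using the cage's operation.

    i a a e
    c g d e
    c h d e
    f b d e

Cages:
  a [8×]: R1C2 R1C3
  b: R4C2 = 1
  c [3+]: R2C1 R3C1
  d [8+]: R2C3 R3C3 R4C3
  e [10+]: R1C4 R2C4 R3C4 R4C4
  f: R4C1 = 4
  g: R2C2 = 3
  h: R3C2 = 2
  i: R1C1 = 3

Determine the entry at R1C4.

I is a freebie, so R1C1 = 3.
Cage g is given; hence R2C2 = 3.
Cage h is given, which forces R3C2 = 2.
Cage f is given, so R4C1 = 4.
Cage b is a single given cell, which forces R4C2 = 1.
1 is placed in row 4, leaving R4C3 = 3.
Row 4 now contains 3, which forces R4C4 = 2.
Column 2 now contains 2; hence R1C2 = 4.
The two cells of cage a must have product 8; hence R1C3 = 2.
Row 1 now contains 4; hence R1C4 = 1.
Cage c needs two cells with sum 3; hence R2C1 = 2.
Column 4 now contains 1, leaving R2C4 = 4.
Row 3 already has 2; hence R3C1 = 1.
1 is placed in row 3, leaving R3C3 = 4.
Cage e needs sum 10; hence R3C4 = 3.
Row 2 already has 4, which forces R2C3 = 1.
The full grid is 3 4 2 1 / 2 3 1 4 / 1 2 4 3 / 4 1 3 2.

1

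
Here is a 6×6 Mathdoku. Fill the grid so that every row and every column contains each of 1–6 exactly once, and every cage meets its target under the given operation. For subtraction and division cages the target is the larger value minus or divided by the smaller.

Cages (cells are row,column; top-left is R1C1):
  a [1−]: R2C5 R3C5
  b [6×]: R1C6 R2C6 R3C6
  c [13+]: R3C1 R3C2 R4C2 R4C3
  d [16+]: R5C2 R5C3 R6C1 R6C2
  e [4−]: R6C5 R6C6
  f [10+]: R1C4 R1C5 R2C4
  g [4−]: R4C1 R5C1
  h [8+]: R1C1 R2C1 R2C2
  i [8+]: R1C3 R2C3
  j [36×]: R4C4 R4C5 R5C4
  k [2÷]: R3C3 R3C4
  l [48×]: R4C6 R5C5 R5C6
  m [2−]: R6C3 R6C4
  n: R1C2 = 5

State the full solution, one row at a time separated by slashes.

3 5 6 1 4 2 / 4 1 2 5 6 3 / 2 4 3 6 5 1 / 1 2 5 4 3 6 / 5 6 1 3 2 4 / 6 3 4 2 1 5

Cage n is given, leaving R1C2 = 5.
In column 6, 5 can only go at R6C6, so R6C6 = 5.
The two cells of cage e must have difference 4, which forces R6C5 = 1.
In column 4, 5 can only go at R2C4, so R2C4 = 5.
Row 1 needs a 6, and only R1C3 is open for it.
Column 3 already has 6; hence R2C3 = 2.
2 is placed in column 3; hence R6C3 = 4.
In column 4, 4 can only go at R4C4, so R4C4 = 4.
The 3 cells of cage j must have product 36, which forces R4C5 = 3.
Cage j has product 36, leaving R5C4 = 3.
Cage f has sum 10, leaving R1C4 = 1.
Cage f needs sum 10, so R1C5 = 4.
4 is placed in column 5; hence R2C5 = 6.
Cage a needs two cells with difference 1, so R3C5 = 5.
Column 5 now contains 6, which forces R5C5 = 2.
4 is placed in row 1, which forces R1C1 = 3.
3 is placed in row 1; hence R1C6 = 2.
The 3 cells of cage l must have product 48, which forces R4C6 = 6.
Row 5 now contains 2, so R5C2 = 6.
Cage l has product 48, leaving R5C6 = 4.
The 4 cells of cage d must have sum 16, which forces R6C2 = 3.
Column 2 already has 3, so R3C2 = 4.
Cage c needs sum 13, leaving R4C2 = 2.
The 3 cells of cage h must have sum 8; hence R2C1 = 4.
4 is placed in column 2, which forces R2C2 = 1.
1 is placed in row 2; hence R2C6 = 3.
Column 6 now contains 3, which forces R3C6 = 1.
Row 3 already has 1; hence R3C3 = 3.
Cage k needs two cells with quotient 2, so R3C4 = 6.
Column 4 now contains 6, leaving R6C4 = 2.
6 is placed in row 3, which forces R3C1 = 2.
Cage c has sum 13; hence R4C3 = 5.
The 4 cells of cage d must have sum 16, so R5C3 = 1.
2 is placed in row 6, so R6C1 = 6.
5 is placed in row 4, so R4C1 = 1.
1 is placed in row 5, leaving R5C1 = 5.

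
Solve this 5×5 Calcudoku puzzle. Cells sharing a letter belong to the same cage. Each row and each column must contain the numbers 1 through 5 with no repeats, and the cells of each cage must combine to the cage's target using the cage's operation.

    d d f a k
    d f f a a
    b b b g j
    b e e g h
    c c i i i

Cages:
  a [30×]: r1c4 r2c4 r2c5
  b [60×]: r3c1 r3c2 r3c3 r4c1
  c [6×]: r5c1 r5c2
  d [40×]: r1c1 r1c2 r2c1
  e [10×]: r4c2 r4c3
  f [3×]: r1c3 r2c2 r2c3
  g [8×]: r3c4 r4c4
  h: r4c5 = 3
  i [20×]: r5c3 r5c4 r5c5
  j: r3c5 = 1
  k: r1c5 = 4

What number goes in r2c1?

4

Cage f needs product 3, so r1c3 = 1.
Cage k is a single given cell, so r1c5 = 4.
The 3 cells of cage f must have product 3, which forces r2c2 = 1.
Cage f needs product 3, so r2c3 = 3.
Cage j is given, so r3c5 = 1.
Cage h is given; hence r4c5 = 3.
Column 5 already has 1, which forces r5c5 = 5.
Cage a needs product 30, which forces r1c4 = 3.
Cage d has product 40, so r2c1 = 4.
Cage a needs product 30, so r2c4 = 5.
Column 5 already has 5; hence r2c5 = 2.
Row 5 now contains 5, which forces r5c3 = 4.
Cage i has product 20, so r5c4 = 1.
In row 4, 1 can only go at r4c1, so r4c1 = 1.
The 4 cells of cage b must have product 60, so r3c1 = 3.
Cage b has product 60, leaving r3c2 = 4.
Cage b needs product 60, which forces r3c3 = 5.
4 is placed in row 3; hence r3c4 = 2.
Column 3 now contains 5, leaving r4c3 = 2.
Column 4 already has 2, so r4c4 = 4.
Column 1 now contains 3, which forces r5c1 = 2.
2 is placed in row 5, so r5c2 = 3.
2 is placed in column 1; hence r1c1 = 5.
Cage d needs product 40, leaving r1c2 = 2.
Row 4 now contains 2; hence r4c2 = 5.
Completed grid: 5 2 1 3 4 / 4 1 3 5 2 / 3 4 5 2 1 / 1 5 2 4 3 / 2 3 4 1 5.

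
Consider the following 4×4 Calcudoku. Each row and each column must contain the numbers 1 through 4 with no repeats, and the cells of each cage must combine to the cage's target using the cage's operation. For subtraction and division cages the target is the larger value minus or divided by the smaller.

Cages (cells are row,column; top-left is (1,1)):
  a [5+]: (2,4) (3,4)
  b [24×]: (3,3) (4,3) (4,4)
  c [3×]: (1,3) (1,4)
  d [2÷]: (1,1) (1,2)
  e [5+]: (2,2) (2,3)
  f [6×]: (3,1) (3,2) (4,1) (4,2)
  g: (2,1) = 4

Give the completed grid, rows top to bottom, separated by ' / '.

Cage g is a single given cell, so (2,1) = 4.
Row 1 needs a 4, and only (1,2) is open for it.
The two cells of cage d must have quotient 2; hence (1,1) = 2.
Row 2 needs a 1, and only (2,4) is open for it.
Cage c needs two cells with product 3, which forces (1,3) = 1.
Column 4 already has 1; hence (1,4) = 3.
Cage a needs two cells with sum 5, which forces (3,4) = 4.
4 is placed in column 4, so (4,4) = 2.
The 4 cells of cage f must have product 6, leaving (3,1) = 1.
Cage f has product 6; hence (3,2) = 2.
Cage b has product 24, leaving (3,3) = 3.
The 4 cells of cage f must have product 6; hence (4,1) = 3.
Row 4 now contains 2, so (4,2) = 1.
The 3 cells of cage b must have product 24, leaving (4,3) = 4.
Column 2 now contains 2, which forces (2,2) = 3.
Column 3 now contains 3, leaving (2,3) = 2.

2 4 1 3 / 4 3 2 1 / 1 2 3 4 / 3 1 4 2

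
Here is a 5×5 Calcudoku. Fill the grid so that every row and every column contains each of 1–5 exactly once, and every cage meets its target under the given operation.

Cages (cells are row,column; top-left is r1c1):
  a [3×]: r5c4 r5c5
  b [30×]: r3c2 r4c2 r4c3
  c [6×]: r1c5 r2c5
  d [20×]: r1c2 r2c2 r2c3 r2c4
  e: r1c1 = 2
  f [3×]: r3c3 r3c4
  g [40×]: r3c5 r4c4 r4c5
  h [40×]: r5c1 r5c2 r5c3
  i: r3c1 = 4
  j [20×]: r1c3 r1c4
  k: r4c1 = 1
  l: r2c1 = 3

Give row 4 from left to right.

1 3 5 2 4

Cage e is a single given cell, which forces r1c1 = 2.
Row 1 now contains 2, which forces r1c2 = 1.
Row 1 now contains 2, which forces r1c5 = 3.
L is a freebie, leaving r2c1 = 3.
3 is placed in column 5, so r2c5 = 2.
I is a freebie; hence r3c1 = 4.
4 is placed in row 3, leaving r3c5 = 5.
Cage k is a single given cell, leaving r4c1 = 1.
5 is placed in column 5; hence r4c5 = 4.
4 is placed in column 1, so r5c1 = 5.
3 is placed in column 5, so r5c5 = 1.
Cage g needs product 40, so r4c4 = 2.
Row 5 now contains 1, which forces r5c4 = 3.
The 3 cells of cage b must have product 30; hence r3c2 = 2.
Cage f's pair has product 3, so r3c3 = 3.
Column 4 already has 3; hence r3c4 = 1.
3 is placed in column 3, so r4c3 = 5.
Column 2 already has 2; hence r5c2 = 4.
Row 5 already has 4; hence r5c3 = 2.
5 is placed in column 3; hence r1c3 = 4.
Cage j's pair has product 20, leaving r1c4 = 5.
4 is placed in column 2, leaving r2c2 = 5.
Cage d needs product 20, so r2c3 = 1.
The 4 cells of cage d must have product 20, which forces r2c4 = 4.
Row 4 already has 5, so r4c2 = 3.
Filled in: 2 1 4 5 3 / 3 5 1 4 2 / 4 2 3 1 5 / 1 3 5 2 4 / 5 4 2 3 1.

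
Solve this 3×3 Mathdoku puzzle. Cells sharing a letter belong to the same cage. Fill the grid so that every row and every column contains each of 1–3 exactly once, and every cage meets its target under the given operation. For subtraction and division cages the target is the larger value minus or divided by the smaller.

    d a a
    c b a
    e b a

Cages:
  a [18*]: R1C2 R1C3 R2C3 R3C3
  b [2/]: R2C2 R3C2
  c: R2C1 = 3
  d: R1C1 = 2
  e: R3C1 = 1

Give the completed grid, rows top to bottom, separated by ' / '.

2 3 1 / 3 1 2 / 1 2 3

Cage d is given, so R1C1 = 2.
Cage a has product 18, so R1C2 = 3.
Row 1 now contains 2, so R1C3 = 1.
Cage c is given, which forces R2C1 = 3.
Row 2 now contains 3; hence R2C3 = 2.
Cage e is given; hence R3C1 = 1.
Row 3 already has 1; hence R3C2 = 2.
Column 3 now contains 2; hence R3C3 = 3.
2 is placed in row 2, so R2C2 = 1.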